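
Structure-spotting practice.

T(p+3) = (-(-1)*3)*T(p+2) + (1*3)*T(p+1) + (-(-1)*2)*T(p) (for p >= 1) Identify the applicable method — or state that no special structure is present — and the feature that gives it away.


Best approach: the characteristic-root method — the recurrence is linear and homogeneous with constant coefficients, so the ansatz r^p turns it into a polynomial equation for r.


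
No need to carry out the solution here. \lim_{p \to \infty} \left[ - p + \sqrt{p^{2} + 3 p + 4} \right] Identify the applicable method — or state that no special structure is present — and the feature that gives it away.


Verdict: conjugate multiplication — this difference gives up after one conjugate multiplication — the radical structure cancels against its conjugate.


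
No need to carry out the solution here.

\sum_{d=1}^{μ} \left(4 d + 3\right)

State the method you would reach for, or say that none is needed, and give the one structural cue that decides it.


Verdict: no special technique — constant-multiple powers of d with no cancellation partners and no common ratio — use the standard power-sum formulas.


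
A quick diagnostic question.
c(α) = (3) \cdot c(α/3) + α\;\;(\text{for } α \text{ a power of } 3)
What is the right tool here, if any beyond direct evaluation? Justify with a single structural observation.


Technique: the master substitution — treat m = log base 3 of α as the new clock: one recursion step advances m by one while α scales by 3.


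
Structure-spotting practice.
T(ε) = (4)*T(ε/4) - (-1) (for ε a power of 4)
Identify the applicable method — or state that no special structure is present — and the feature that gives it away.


Verdict: the master substitution — index division is the fingerprint: ε/4 in the recursive call means substitute ε = 4^m.


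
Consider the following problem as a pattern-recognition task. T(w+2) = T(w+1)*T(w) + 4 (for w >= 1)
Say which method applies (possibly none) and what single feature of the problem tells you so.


Technique: no special technique — nonlinear feedback in the recursion rules out every root- or factor-based technique.


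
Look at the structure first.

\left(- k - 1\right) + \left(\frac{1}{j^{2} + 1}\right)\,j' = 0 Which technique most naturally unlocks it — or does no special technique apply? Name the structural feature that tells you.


Diagnosis: separation of variables — solved for the derivative, the right side splits multiplicatively into a function of each variable alone — divide and integrate each side. An exactness check succeeds on this form as well — separation and the potential function arrive at the same answer, separation more directly.


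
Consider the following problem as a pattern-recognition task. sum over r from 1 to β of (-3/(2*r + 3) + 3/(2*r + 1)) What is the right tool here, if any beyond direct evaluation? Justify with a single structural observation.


Technique: telescoping — difference-of-shifts structure (each term adds 3/(2*r + 1), then subtracts its one-index-advanced value, which the following term adds back) leaves only the first and last pieces standing.


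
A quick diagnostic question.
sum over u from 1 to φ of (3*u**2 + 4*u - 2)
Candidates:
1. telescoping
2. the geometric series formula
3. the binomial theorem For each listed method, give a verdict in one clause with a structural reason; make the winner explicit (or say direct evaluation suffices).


Technique: no special technique — no cancellation, no constant ratio, no binomial weights — just polynomial terms summed directly.
- telescoping — computed from the summand as displayed, the partial sums build up without the pairwise collapse telescoping exploits.
- the geometric series formula: the term-to-term ratio drifts with the index — the one thing the geometric formula cannot absorb.
- the binomial theorem: there is no sum-raised-to-a-power identity hiding in these terms.


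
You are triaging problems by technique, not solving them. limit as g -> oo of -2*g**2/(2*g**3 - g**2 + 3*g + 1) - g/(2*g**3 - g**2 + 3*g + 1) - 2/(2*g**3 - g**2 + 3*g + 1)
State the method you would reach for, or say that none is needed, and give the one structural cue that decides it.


Diagnosis: dominant-term comparison — divide through by the highest power of g; every lower-order term dies and the dominant terms decide the limit. As a single quotient, the ∞/∞ shape would yield to repeated differentiation as well — the growth comparison gets there in one look.


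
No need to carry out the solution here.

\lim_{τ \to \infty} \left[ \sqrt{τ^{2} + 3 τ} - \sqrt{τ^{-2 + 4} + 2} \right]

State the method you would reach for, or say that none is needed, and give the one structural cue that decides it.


Diagnosis: conjugate multiplication — neither \sqrt{τ^{2} + 3 τ} nor \sqrt{τ^{-2 + 4} + 2} converges alone, so rewrite their difference as a conjugate-rationalized quotient first.


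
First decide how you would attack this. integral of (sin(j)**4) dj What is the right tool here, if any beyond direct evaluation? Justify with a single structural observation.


Diagnosis: a trigonometric identity — sin(j)**4 is an even power — the power-reduction identity rewrites it into first-degree cosines.


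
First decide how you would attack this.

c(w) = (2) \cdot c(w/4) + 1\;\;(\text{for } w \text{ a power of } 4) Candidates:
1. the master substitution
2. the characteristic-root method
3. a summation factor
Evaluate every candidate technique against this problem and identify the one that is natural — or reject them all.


Technique: the master substitution — the argument shrinks by the factor 4, so measure the index on a logarithmic scale and the recursion becomes a shift.
- the master substitution: applies; the problem has the shape this method handles.
- the characteristic-root method: a divided-index call is not the fixed-shift linear shape that characteristic roots solve.
- a summation factor: a divided-index call is outside the fixed-shift first-order family a summation factor normalizes.


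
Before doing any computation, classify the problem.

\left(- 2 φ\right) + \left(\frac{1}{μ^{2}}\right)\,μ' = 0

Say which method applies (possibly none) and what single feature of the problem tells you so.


Technique: separation of variables — one side of the product carries the independent variable, the other the unknown — the textbook separation shape. The equation is exact as it stands too — a potential function exists — though separation reads the split structure directly.


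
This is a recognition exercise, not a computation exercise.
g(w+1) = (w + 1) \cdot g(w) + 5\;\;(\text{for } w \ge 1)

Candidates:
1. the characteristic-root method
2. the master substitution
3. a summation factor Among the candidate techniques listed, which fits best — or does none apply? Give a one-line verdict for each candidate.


Method: a summation factor — with the index-dependent coefficient w + 1, dividing by the cumulative product turns the left side into a pure difference.
- the characteristic-root method — the coefficients change with the index, which the root method cannot absorb.
- the master substitution — the recursion shifts the index rather than dividing it.
- a summation factor — yes — fits the structure here.


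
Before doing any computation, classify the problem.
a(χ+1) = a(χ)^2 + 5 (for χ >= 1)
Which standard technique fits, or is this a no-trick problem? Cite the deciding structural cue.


Technique: no special technique — the recurrence is nonlinear in the sequence values; study it directly, no linear machinery applies.


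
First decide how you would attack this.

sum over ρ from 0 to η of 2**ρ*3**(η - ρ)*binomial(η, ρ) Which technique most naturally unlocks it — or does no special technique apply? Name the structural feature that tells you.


Best approach: the binomial theorem — binomial coefficients against complementary powers of 2 and 3: recognize the binomial expansion and resum.


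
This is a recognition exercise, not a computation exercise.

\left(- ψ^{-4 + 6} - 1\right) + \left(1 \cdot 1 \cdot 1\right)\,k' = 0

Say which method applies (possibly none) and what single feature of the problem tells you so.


Method: no special technique — the slope is a pure function of ψ; integrate both sides and be done.


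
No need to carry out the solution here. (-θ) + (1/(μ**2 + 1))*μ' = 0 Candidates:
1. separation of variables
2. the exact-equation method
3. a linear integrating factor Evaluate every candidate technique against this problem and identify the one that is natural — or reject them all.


Technique: separation of variables — the derivative equals a pure function of θ (namely θ) times a pure function of μ (namely μ**2 + 1); divide and integrate each side.
- separation of variables: applies; the problem has the shape this method handles.
- the exact-equation method — any potential here is of the trivial single-variable kind; the exact method earns its name only with genuine cross terms.
- a linear integrating factor: a nonlinear term in the unknown puts this outside the integrating-factor template.


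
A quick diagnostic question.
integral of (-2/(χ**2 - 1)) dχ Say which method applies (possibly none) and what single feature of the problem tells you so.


Best approach: partial fractions — the factorization of χ**2 - 1 is the whole battle; after it, each term is a table integral.


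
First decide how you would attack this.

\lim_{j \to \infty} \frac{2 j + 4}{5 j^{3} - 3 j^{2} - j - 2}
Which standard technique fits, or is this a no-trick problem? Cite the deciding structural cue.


Technique: dominant-term comparison — divide through by the highest power of j; every lower-order term dies and the dominant terms decide the limit. As a single quotient, the ∞/∞ shape would yield to repeated differentiation as well — the growth comparison gets there in one look.


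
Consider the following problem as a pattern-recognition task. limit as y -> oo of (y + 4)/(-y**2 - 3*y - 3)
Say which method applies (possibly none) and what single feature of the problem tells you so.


Method: dominant-term comparison — at large y only the top-degree terms survive; compare the leading terms and the limit falls out. Viewed as a single quotient this is an ∞/∞ form — an at-infinity application of l'Hôpital's rule would also resolve it; comparing leading growth reads the answer without differentiating.


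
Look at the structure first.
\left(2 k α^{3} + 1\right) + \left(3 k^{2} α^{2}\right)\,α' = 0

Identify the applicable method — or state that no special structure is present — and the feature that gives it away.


Method: the exact-equation method — equality of cross partials is the green light — assemble the potential function term by term.


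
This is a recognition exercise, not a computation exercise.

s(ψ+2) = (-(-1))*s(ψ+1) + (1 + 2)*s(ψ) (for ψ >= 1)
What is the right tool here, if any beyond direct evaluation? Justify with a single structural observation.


Technique: the characteristic-root method — shift-invariance with fixed coefficients calls for exponential trials; the characteristic polynomial finds every r^ψ.


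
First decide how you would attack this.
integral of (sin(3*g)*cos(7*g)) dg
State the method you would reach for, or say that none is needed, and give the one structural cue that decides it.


Verdict: a trigonometric identity — sin(3*g)*cos(7*g) is a beat pattern — rewrite the product as a sum of single-frequency waves before integrating.


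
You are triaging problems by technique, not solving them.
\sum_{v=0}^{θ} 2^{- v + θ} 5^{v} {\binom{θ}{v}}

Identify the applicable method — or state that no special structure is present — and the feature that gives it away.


Best approach: the binomial theorem — the binomial coefficients weight matched powers of 5 and 2, which is exactly the expansion of a binomial power.


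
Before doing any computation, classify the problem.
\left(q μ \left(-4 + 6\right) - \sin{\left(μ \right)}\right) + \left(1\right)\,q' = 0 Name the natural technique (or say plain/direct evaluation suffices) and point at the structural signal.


Best approach: a linear integrating factor — linear in the unknown with genuine forcing: multiply through by the exponential of the integrated coefficient and the left side closes into one derivative.


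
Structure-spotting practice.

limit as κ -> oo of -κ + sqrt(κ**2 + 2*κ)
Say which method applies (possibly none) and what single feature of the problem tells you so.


Technique: conjugate multiplication — neither sqrt(κ**2 + 2*κ) nor κ converges alone, so rewrite their difference as a conjugate-rationalized quotient first.


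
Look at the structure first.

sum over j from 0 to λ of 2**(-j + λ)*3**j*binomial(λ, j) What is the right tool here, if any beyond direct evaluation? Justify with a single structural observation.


Method: the binomial theorem — binomial(λ, j) weighting matched powers of 3 and 2 is the expanded form of (3 + 2)^λ — fold it back up.


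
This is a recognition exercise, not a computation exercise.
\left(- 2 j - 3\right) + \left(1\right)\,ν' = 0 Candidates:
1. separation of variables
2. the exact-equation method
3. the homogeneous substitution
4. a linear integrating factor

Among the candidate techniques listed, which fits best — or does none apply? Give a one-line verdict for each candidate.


Diagnosis: no special technique — solved for the derivative, ν never appears on the right — this is a direct integration in j, not a differential-equations problem at heart.
- separation of variables — separation is only trivially available — with the unknown absent from the slope this is a direct integration, not a separation problem.
- the exact-equation method: the unknown never enters the equation — exactness holds emptily, with nothing for the method to add.
- the homogeneous substitution — the slope changes under joint rescaling, failing the degree-zero test.
- a linear integrating factor: the linear template holds only trivially here (the unknown is absent, so the coefficient is zero) — the method is not the natural label.


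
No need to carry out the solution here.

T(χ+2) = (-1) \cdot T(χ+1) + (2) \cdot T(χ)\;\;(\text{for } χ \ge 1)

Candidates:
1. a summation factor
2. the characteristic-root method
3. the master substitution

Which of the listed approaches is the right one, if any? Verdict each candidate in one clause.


Method: the characteristic-root method — try a geometric ansatz r^χ: constant coefficients turn the recurrence into one polynomial equation in r.
- a summation factor: a summation factor telescopes one-step recursions; this one carries higher-order memory.
- the characteristic-root method: applies; the problem has the shape this method handles.
- the master substitution: the recursion steps by a constant offset, so exponential reindexing is pointless.


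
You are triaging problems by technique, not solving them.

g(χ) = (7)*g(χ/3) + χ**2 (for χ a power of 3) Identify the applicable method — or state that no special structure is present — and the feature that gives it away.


Technique: the master substitution — the argument shrinks by the factor 3, so measure the index on a logarithmic scale and the recursion becomes a shift.


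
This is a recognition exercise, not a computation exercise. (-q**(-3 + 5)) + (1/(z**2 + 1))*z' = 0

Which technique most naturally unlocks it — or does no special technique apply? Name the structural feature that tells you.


Method: separation of variables — solved for the derivative, the right side factors as q**(-3 + 5) times z**2 + 1 — all q-dependence separates from all z-dependence. An exactness check succeeds on this form as well — separation and the potential function arrive at the same answer, separation more directly.


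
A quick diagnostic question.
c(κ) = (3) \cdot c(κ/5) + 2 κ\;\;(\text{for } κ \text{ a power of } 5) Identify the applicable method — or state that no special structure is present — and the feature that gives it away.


Method: the master substitution — treat m = log base 5 of κ as the new clock: one recursion step advances m by one while κ scales by 5.


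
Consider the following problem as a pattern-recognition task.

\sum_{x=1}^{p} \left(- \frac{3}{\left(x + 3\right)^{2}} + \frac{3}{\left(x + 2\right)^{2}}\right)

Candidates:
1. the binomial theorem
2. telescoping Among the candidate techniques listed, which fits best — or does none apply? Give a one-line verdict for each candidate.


Method: telescoping — the piece each term subtracts is \frac{3}{\left(x + 2\right)^{2}} advanced by one index, and it reappears with a plus sign leading the following term — the sum collapses to its boundary terms.
- the binomial theorem: there is no sum-raised-to-a-power identity hiding in these terms.
- telescoping: applicable, and directly so.


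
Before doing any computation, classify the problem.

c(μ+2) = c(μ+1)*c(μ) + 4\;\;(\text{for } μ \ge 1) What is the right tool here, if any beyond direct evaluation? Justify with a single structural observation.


Diagnosis: no special technique — the recurrence is nonlinear in the sequence terms; no linear-recurrence method fits it as written — one iterates or studies it directly.


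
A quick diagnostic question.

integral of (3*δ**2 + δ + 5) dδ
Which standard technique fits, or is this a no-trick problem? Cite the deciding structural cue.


Verdict: no special technique — the integrand is a sum of constant multiples of powers of δ — integrate term by term.


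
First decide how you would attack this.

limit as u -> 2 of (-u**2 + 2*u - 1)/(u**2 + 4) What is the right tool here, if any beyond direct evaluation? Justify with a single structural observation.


Best approach: no special technique — the function is continuous at 2; evaluation is itself the limit, no machinery required.


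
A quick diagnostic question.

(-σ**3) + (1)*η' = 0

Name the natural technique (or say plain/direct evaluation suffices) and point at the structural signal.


Diagnosis: no special technique — the slope is a function of σ alone, so integrate both sides directly.


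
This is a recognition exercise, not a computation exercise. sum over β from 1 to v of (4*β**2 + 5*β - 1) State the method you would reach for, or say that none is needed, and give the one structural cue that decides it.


Technique: no special technique — every summand is a constant multiple of a power of β — apply the standard power-sum identities one degree at a time.


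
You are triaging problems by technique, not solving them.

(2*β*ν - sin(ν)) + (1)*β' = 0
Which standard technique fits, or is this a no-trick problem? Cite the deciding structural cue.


Best approach: a linear integrating factor — linear in the unknown with genuine forcing: multiply through by the exponential of the integrated coefficient and the left side closes into one derivative.


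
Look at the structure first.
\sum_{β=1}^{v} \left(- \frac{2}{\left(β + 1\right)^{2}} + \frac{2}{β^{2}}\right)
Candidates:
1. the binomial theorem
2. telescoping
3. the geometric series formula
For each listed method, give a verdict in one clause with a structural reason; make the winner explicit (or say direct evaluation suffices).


Technique: telescoping — the summand is built as \frac{2}{β^{2}} minus its own successor — adjacent terms annihilate down the line.
- the binomial theorem — the terms lack the binomial-coefficient-weighted complementary-power pattern of an expansion.
- telescoping — yes, a natural case for it.
- the geometric series formula — there is no constant term-to-term ratio.


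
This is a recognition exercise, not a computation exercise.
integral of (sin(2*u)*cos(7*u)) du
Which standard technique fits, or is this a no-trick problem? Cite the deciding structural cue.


Best approach: a trigonometric identity — sin(2*u)*cos(7*u) mixes two frequencies; the product-to-sum identity splits it into single-frequency sinusoids.


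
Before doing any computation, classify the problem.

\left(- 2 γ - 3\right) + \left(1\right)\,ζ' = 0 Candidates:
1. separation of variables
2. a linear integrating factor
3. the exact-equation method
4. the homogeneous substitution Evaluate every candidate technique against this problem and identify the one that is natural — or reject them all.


Diagnosis: no special technique — solved for the derivative, ζ never appears on the right — this is a direct integration in γ, not a differential-equations problem at heart.
- separation of variables — with no unknown in the slope, separating variables is a formality — the equation integrates directly.
- a linear integrating factor — with the unknown absent the integrating factor is a formality; direct integration is the working structure.
- the exact-equation method: no dependence on the unknown anywhere: exactness is a label without content here.
- the homogeneous substitution — the ratio of the variables does not determine the slope.


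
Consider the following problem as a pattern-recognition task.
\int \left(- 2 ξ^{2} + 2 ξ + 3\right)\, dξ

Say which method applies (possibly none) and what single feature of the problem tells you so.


Technique: no special technique — scan for structure and find none: constant multiples of powers of ξ, integrate directly.


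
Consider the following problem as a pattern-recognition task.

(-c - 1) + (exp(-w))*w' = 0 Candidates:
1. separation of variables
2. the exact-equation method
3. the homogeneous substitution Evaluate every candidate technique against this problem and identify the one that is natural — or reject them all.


Best approach: separation of variables — separating collects all w-dependence with the derivative and leaves all c-dependence opposite: variables separate.
- separation of variables: a fit — the right tool for this form.
- the exact-equation method: the cross-partial test holds only vacuously — each coefficient lives in its own variable, so the exactness machinery reads no structure the split form does not already show.
- the homogeneous substitution — solved for the derivative, the right side changes under joint scaling of the two variables.


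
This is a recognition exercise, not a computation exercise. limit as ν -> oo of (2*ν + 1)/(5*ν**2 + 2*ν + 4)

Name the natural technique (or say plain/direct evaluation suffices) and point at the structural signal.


Method: dominant-term comparison — divide through by the highest power of ν; every lower-order term dies and the dominant terms decide the limit. l'Hôpital's at-infinity variant applies to the expression viewed as a single quotient; the leading-term comparison is the direct route.


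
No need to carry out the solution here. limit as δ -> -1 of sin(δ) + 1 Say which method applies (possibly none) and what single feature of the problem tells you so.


Best approach: no special technique — no denominator vanishes and nothing blows up at -1: direct substitution is the whole computation.


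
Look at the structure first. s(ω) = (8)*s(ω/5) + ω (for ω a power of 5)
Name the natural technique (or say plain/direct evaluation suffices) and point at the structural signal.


Verdict: the master substitution — a divide-and-conquer shape: argument ω/5, so change variables with ω = 5^m and solve the linear version.


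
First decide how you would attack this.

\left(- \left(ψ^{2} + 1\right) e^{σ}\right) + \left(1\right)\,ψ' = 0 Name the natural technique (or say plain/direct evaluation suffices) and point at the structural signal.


Best approach: separation of variables — all dependence on the two variables factors apart, the defining separable shape.


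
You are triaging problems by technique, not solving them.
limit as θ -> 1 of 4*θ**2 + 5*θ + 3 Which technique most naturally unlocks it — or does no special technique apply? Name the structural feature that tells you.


Method: no special technique — the expression is continuous at 1 — substitute and evaluate; no indeterminate form appears.


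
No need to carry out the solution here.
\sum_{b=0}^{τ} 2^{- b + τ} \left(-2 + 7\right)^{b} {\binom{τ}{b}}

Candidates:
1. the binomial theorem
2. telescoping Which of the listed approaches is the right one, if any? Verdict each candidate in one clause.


Best approach: the binomial theorem — {\binom{τ}{b}} weighting matched powers of (-2 + 7) and 2 is the expanded form of ((-2 + 7) + 2)^τ — fold it back up.
- the binomial theorem: yes — fits the structure here.
- telescoping: the summand is not presented as a shifted difference — a telescoping rewrite may exist, but the displayed structure does not offer one.


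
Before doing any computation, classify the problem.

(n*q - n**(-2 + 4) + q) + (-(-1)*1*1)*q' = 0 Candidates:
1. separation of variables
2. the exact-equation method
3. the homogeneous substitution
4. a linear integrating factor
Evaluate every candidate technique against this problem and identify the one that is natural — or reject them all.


Technique: a linear integrating factor — the unknown enters only to the first power against a nonzero forcing term — the integrating-factor template applies directly.
- separation of variables — the two dependences do not factor apart.
- the exact-equation method — exactness fails on the nose — the mixed partials do not match.
- the homogeneous substitution: rescaling both variables together changes the slope, so no ratio substitution collapses it.
- a linear integrating factor — yes — fits the structure here.


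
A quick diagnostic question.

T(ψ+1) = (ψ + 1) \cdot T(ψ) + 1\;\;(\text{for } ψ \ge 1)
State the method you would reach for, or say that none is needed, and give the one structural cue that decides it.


Technique: a summation factor — rescale the sequence by the product of the weights ψ + 1 so far — the recurrence collapses to a plain running sum.


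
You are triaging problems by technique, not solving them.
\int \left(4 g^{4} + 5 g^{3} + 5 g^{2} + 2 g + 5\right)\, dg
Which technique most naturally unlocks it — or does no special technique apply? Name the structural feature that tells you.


Best approach: no special technique — every term is a constant multiple of a power of g; term-wise power-rule integration needs no preliminary transformation.


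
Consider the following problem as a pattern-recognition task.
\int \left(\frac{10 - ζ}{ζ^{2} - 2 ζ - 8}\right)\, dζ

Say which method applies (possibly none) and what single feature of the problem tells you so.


Diagnosis: partial fractions — the denominator ζ^{2} - 2 ζ - 8 factors, so the quotient decomposes into elementary partial fractions term by term.


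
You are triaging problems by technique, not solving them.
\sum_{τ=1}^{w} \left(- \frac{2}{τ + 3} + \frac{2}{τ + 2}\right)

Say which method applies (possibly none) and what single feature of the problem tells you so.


Diagnosis: telescoping — spot the paired structure — each term adds \frac{2}{τ + 2} and subtracts its successor value, which the next term restores: the definition of a telescoping chain.


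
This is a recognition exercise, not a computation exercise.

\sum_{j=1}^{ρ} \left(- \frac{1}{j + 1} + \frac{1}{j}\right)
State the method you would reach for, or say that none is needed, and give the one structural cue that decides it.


Verdict: telescoping — the generic term is a one-step difference of \frac{1}{j}, so partial sums shortcut to endpoint evaluation.


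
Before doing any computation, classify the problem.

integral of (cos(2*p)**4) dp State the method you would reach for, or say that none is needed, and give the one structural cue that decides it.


Technique: a trigonometric identity — cos(2*p)**4 calls for power reduction: rewrite via double angles before any antiderivative is attempted.


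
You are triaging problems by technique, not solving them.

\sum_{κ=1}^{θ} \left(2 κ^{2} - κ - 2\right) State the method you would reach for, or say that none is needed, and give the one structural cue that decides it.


Technique: no special technique — the summand is a plain polynomial in κ (expanding first if it arrives factored); standard power-sum formulas evaluate it term by term.


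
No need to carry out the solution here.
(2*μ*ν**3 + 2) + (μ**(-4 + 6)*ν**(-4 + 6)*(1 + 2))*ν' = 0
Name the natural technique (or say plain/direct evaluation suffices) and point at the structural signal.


Technique: the exact-equation method — equality of cross partials is the green light — assemble the potential function term by term.


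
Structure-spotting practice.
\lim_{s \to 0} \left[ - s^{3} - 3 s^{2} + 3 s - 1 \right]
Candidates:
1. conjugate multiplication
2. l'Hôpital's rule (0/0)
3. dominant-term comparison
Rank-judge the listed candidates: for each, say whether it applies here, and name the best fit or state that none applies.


Diagnosis: no special technique — no denominator vanishes and nothing blows up at 0: direct substitution is the whole computation.
- conjugate multiplication — there are no radicals in tension whose conjugate would simplify matters.
- l'Hôpital's rule (0/0): substituting the point gives a finite value outright — there is no indeterminate clash to repair.
- dominant-term comparison — no dominant power emerges to decide the limit by degree comparison.


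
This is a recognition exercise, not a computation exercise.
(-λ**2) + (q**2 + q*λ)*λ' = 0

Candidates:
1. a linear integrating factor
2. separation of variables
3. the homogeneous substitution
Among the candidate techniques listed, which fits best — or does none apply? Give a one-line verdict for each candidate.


Method: the homogeneous substitution — the slope's numerator and denominator share total degree; set v = λ/q and the equation drops to separable form. A Bernoulli substitution after rearrangement (possibly exchanging dependent and independent variable) is a fair alternative; the homogeneous route works on the equation as it stands.
- a linear integrating factor — a nonlinear term in the unknown puts this outside the integrating-factor template.
- separation of variables: the two dependences do not factor apart.
- the homogeneous substitution — yes — fits the structure here.


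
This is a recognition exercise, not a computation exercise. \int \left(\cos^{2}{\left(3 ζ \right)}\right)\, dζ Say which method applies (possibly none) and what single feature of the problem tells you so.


Technique: a trigonometric identity — the even exponent on \cos^{2}{\left(3 ζ \right)} signals one move: rewrite via cos of the doubled angle.


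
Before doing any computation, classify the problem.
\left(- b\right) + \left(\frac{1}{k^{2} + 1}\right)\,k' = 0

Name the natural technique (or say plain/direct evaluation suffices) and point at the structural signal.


Best approach: separation of variables — one side of the product carries the independent variable, the other the unknown — the textbook separation shape. One could also solve this as an exact equation; with each coefficient in its own variable, separating is the same work with fewer steps.


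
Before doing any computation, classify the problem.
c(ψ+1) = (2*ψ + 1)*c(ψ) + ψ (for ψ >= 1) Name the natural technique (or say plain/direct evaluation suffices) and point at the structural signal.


Method: a summation factor — with the index-dependent coefficient 2*ψ + 1, dividing by the cumulative product turns the left side into a pure difference.


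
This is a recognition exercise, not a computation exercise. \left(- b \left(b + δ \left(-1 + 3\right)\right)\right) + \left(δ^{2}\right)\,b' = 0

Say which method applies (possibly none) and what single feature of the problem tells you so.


Technique: the homogeneous substitution — the slope's numerator and denominator share total degree; set v = b/δ and the equation drops to separable form. This doubles as a Bernoulli equation in the unknown as written; the homogeneous route needs no setup at all.


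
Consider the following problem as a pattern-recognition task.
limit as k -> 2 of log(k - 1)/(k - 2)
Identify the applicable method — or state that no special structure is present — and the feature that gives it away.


Verdict: l'Hôpital's rule (0/0) — the 0/0 form at 2 is the signature situation for l'Hôpital's rule. A local series expansion at the point resolves it as well; the rule is the packaged version of that step.


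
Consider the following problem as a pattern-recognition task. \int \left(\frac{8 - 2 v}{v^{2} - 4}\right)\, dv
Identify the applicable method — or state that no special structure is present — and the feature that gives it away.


Verdict: partial fractions — the bottom factors while the top stays lower-degree — split into simple fractions and integrate piece by piece.


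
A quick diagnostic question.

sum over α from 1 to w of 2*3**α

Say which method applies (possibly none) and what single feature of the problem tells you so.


Technique: the geometric series formula — the ratio of consecutive terms is the constant 3, independent of the index — a geometric sum.


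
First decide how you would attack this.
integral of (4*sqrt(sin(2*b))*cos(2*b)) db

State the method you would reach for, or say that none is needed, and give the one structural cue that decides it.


Diagnosis: u-substitution — collected, the integrand has one factor that is, up to a constant, the derivative of an inner expression the rest depends on — substitute for that inner expression.


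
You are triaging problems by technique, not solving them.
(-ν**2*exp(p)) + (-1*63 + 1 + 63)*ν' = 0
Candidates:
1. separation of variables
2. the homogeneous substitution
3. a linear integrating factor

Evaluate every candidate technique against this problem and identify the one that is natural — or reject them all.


Best approach: separation of variables — a product of single-variable factors, exp(p) and ν**2 — the textbook separable form.
- separation of variables: applies; the problem has the shape this method handles.
- the homogeneous substitution: the slope changes under joint rescaling, failing the degree-zero test.
- a linear integrating factor: a nonlinear term in the unknown puts this outside the integrating-factor template.


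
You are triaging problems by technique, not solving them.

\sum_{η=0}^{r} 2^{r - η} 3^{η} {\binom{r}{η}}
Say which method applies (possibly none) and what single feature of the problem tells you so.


Diagnosis: the binomial theorem — {\binom{r}{η}} weighting matched powers of 3 and 2 is the expanded form of (3 + 2)^r — fold it back up.


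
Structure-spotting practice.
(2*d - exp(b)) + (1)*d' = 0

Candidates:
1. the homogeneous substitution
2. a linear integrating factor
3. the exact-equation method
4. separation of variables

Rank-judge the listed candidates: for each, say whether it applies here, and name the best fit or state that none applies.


Diagnosis: a linear integrating factor — linear in the unknown with genuine forcing: multiply through by the exponential of the integrated coefficient and the left side closes into one derivative.
- the homogeneous substitution — the slope is not a function of the ratio of the variables alone.
- a linear integrating factor: applicable, and directly so.
- the exact-equation method — the mixed partial derivatives differ, so the left side is not a total differential.
- separation of variables: no algebra isolates the independent variable on one side and the unknown on the other.


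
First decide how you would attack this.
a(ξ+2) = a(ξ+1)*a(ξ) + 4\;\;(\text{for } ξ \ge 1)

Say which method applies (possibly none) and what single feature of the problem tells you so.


Verdict: no special technique — the new term depends nonlinearly on the old ones, which disqualifies every superposition-based technique.


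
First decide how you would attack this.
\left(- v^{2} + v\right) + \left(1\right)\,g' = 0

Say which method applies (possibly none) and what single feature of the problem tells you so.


Technique: no special technique — the slope is a pure function of v; integrate both sides and be done.


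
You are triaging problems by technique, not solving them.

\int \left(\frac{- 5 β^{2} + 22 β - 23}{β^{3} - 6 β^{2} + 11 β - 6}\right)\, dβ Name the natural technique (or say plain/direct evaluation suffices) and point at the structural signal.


Verdict: partial fractions — once β^{3} - 6 β^{2} + 11 β - 6 is factored, each root contributes a simple-fraction term; integrate them one at a time.


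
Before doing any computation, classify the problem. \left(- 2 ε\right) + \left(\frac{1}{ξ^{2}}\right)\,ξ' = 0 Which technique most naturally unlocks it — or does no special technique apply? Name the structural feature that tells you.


Technique: separation of variables — all dependence on the two variables factors apart, the defining separable shape. The equation is exact as it stands too — a potential function exists — though separation reads the split structure directly.


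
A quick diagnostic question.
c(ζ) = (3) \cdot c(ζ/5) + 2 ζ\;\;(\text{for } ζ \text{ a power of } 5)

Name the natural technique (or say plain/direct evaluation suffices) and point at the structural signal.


Best approach: the master substitution — the argument shrinks by the factor 5, so measure the index on a logarithmic scale and the recursion becomes a shift.


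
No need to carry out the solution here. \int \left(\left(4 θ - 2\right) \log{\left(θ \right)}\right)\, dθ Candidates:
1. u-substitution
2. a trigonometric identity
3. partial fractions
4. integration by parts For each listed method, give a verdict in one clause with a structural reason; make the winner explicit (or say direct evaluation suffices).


Method: integration by parts — take \log{\left(θ \right)} as the piece to differentiate: what remains is a power-rule integral in disguise.
- u-substitution: no subexpression of the integrand serves as a whole-integral substitution inner — individual terms may offer their own, but none carries its derivative as a factor of the full integrand; a working change of variable would have to be constructed from outside the expression.
- a trigonometric identity: there is no trigonometric structure at all — the integrand carries no sine or cosine to rewrite.
- partial fractions: the expression is not a ratio of polynomials that decomposes further.
- integration by parts: applies; the problem has the shape this method handles.


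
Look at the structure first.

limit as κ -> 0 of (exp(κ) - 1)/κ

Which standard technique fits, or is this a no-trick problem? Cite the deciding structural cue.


Verdict: l'Hôpital's rule (0/0) — numerator and denominator both vanish at 0 — a genuine 0/0 form, which is exactly when l'Hôpital applies. Expanding numerator and denominator to first order gives the same value — the rule automates exactly that.


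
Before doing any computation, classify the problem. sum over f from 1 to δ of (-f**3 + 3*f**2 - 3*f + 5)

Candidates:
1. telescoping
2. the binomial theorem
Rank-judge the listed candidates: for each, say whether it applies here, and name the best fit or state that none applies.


Method: no special technique — the sum is polynomial through and through; closed forms for each power of f finish it directly.
- telescoping: computed from the summand as displayed, the partial sums build up without the pairwise collapse telescoping exploits.
- the binomial theorem: there is no pair of bases whose matched powers would reassemble into a single binomial power.
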